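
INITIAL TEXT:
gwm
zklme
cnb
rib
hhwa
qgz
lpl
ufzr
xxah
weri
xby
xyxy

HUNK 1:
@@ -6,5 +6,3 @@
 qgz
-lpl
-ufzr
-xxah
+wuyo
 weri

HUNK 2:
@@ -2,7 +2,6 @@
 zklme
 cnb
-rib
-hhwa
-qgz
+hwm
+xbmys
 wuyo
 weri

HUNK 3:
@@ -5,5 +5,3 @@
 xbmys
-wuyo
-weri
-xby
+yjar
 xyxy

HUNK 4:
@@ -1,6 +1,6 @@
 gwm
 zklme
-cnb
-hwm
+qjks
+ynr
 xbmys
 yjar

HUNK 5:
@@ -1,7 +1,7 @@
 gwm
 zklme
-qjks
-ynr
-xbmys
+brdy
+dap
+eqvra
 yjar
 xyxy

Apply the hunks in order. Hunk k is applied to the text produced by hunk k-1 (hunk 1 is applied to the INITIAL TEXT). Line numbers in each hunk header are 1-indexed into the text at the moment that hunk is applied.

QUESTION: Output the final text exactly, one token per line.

Answer: gwm
zklme
brdy
dap
eqvra
yjar
xyxy

Derivation:
Hunk 1: at line 6 remove [lpl,ufzr,xxah] add [wuyo] -> 10 lines: gwm zklme cnb rib hhwa qgz wuyo weri xby xyxy
Hunk 2: at line 2 remove [rib,hhwa,qgz] add [hwm,xbmys] -> 9 lines: gwm zklme cnb hwm xbmys wuyo weri xby xyxy
Hunk 3: at line 5 remove [wuyo,weri,xby] add [yjar] -> 7 lines: gwm zklme cnb hwm xbmys yjar xyxy
Hunk 4: at line 1 remove [cnb,hwm] add [qjks,ynr] -> 7 lines: gwm zklme qjks ynr xbmys yjar xyxy
Hunk 5: at line 1 remove [qjks,ynr,xbmys] add [brdy,dap,eqvra] -> 7 lines: gwm zklme brdy dap eqvra yjar xyxy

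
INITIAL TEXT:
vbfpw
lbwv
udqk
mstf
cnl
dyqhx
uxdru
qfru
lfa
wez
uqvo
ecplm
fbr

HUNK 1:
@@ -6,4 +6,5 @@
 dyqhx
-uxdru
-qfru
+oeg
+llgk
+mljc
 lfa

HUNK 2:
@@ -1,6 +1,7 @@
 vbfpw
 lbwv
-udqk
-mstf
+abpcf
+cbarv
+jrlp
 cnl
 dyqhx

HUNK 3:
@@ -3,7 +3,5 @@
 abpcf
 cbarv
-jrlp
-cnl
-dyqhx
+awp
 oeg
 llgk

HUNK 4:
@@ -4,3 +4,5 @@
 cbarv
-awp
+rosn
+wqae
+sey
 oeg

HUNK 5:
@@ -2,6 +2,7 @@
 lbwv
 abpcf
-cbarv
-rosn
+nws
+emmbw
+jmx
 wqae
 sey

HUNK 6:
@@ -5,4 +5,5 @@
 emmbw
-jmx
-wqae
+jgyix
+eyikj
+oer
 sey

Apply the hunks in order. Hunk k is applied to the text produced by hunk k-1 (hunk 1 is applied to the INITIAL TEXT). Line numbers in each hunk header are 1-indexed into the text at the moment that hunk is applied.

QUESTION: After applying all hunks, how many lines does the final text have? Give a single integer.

Answer: 17

Derivation:
Hunk 1: at line 6 remove [uxdru,qfru] add [oeg,llgk,mljc] -> 14 lines: vbfpw lbwv udqk mstf cnl dyqhx oeg llgk mljc lfa wez uqvo ecplm fbr
Hunk 2: at line 1 remove [udqk,mstf] add [abpcf,cbarv,jrlp] -> 15 lines: vbfpw lbwv abpcf cbarv jrlp cnl dyqhx oeg llgk mljc lfa wez uqvo ecplm fbr
Hunk 3: at line 3 remove [jrlp,cnl,dyqhx] add [awp] -> 13 lines: vbfpw lbwv abpcf cbarv awp oeg llgk mljc lfa wez uqvo ecplm fbr
Hunk 4: at line 4 remove [awp] add [rosn,wqae,sey] -> 15 lines: vbfpw lbwv abpcf cbarv rosn wqae sey oeg llgk mljc lfa wez uqvo ecplm fbr
Hunk 5: at line 2 remove [cbarv,rosn] add [nws,emmbw,jmx] -> 16 lines: vbfpw lbwv abpcf nws emmbw jmx wqae sey oeg llgk mljc lfa wez uqvo ecplm fbr
Hunk 6: at line 5 remove [jmx,wqae] add [jgyix,eyikj,oer] -> 17 lines: vbfpw lbwv abpcf nws emmbw jgyix eyikj oer sey oeg llgk mljc lfa wez uqvo ecplm fbr
Final line count: 17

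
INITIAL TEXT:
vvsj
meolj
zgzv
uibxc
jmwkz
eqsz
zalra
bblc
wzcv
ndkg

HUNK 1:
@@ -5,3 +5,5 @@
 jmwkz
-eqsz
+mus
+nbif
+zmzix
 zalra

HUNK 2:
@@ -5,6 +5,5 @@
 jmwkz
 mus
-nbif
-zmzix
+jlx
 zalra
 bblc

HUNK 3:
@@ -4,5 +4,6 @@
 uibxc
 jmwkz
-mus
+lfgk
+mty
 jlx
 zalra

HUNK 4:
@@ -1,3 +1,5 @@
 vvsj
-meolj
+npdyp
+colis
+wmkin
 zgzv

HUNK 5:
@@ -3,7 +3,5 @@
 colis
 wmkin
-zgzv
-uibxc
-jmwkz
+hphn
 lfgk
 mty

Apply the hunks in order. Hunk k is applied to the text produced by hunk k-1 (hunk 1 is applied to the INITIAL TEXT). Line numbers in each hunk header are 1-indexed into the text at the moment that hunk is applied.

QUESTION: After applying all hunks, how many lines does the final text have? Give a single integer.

Hunk 1: at line 5 remove [eqsz] add [mus,nbif,zmzix] -> 12 lines: vvsj meolj zgzv uibxc jmwkz mus nbif zmzix zalra bblc wzcv ndkg
Hunk 2: at line 5 remove [nbif,zmzix] add [jlx] -> 11 lines: vvsj meolj zgzv uibxc jmwkz mus jlx zalra bblc wzcv ndkg
Hunk 3: at line 4 remove [mus] add [lfgk,mty] -> 12 lines: vvsj meolj zgzv uibxc jmwkz lfgk mty jlx zalra bblc wzcv ndkg
Hunk 4: at line 1 remove [meolj] add [npdyp,colis,wmkin] -> 14 lines: vvsj npdyp colis wmkin zgzv uibxc jmwkz lfgk mty jlx zalra bblc wzcv ndkg
Hunk 5: at line 3 remove [zgzv,uibxc,jmwkz] add [hphn] -> 12 lines: vvsj npdyp colis wmkin hphn lfgk mty jlx zalra bblc wzcv ndkg
Final line count: 12

Answer: 12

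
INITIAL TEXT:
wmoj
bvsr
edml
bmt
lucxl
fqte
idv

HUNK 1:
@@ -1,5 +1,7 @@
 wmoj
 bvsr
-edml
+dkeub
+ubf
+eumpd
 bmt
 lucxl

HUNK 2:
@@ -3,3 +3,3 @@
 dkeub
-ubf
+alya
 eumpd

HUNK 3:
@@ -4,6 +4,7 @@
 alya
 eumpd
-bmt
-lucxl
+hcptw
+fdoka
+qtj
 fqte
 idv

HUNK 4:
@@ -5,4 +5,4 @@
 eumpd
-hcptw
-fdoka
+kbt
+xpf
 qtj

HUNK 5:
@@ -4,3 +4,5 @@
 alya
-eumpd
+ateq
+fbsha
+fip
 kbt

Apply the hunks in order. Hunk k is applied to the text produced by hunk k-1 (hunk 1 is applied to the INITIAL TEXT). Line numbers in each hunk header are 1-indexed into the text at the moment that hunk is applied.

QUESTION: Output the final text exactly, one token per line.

Answer: wmoj
bvsr
dkeub
alya
ateq
fbsha
fip
kbt
xpf
qtj
fqte
idv

Derivation:
Hunk 1: at line 1 remove [edml] add [dkeub,ubf,eumpd] -> 9 lines: wmoj bvsr dkeub ubf eumpd bmt lucxl fqte idv
Hunk 2: at line 3 remove [ubf] add [alya] -> 9 lines: wmoj bvsr dkeub alya eumpd bmt lucxl fqte idv
Hunk 3: at line 4 remove [bmt,lucxl] add [hcptw,fdoka,qtj] -> 10 lines: wmoj bvsr dkeub alya eumpd hcptw fdoka qtj fqte idv
Hunk 4: at line 5 remove [hcptw,fdoka] add [kbt,xpf] -> 10 lines: wmoj bvsr dkeub alya eumpd kbt xpf qtj fqte idv
Hunk 5: at line 4 remove [eumpd] add [ateq,fbsha,fip] -> 12 lines: wmoj bvsr dkeub alya ateq fbsha fip kbt xpf qtj fqte idv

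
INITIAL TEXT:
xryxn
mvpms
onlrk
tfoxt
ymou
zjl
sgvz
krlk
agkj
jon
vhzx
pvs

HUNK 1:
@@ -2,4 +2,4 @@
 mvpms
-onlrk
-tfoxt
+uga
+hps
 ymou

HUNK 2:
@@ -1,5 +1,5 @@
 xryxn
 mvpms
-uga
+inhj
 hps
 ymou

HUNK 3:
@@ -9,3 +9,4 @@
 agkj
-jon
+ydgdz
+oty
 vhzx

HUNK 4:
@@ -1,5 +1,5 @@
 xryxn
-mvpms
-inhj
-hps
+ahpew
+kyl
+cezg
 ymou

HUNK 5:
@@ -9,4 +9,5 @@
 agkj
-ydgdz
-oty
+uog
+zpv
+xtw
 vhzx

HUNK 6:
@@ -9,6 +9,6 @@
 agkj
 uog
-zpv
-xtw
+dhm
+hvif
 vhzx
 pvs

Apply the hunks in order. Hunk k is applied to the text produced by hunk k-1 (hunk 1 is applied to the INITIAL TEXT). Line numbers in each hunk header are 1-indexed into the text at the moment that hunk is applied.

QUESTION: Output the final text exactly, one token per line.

Hunk 1: at line 2 remove [onlrk,tfoxt] add [uga,hps] -> 12 lines: xryxn mvpms uga hps ymou zjl sgvz krlk agkj jon vhzx pvs
Hunk 2: at line 1 remove [uga] add [inhj] -> 12 lines: xryxn mvpms inhj hps ymou zjl sgvz krlk agkj jon vhzx pvs
Hunk 3: at line 9 remove [jon] add [ydgdz,oty] -> 13 lines: xryxn mvpms inhj hps ymou zjl sgvz krlk agkj ydgdz oty vhzx pvs
Hunk 4: at line 1 remove [mvpms,inhj,hps] add [ahpew,kyl,cezg] -> 13 lines: xryxn ahpew kyl cezg ymou zjl sgvz krlk agkj ydgdz oty vhzx pvs
Hunk 5: at line 9 remove [ydgdz,oty] add [uog,zpv,xtw] -> 14 lines: xryxn ahpew kyl cezg ymou zjl sgvz krlk agkj uog zpv xtw vhzx pvs
Hunk 6: at line 9 remove [zpv,xtw] add [dhm,hvif] -> 14 lines: xryxn ahpew kyl cezg ymou zjl sgvz krlk agkj uog dhm hvif vhzx pvs

Answer: xryxn
ahpew
kyl
cezg
ymou
zjl
sgvz
krlk
agkj
uog
dhm
hvif
vhzx
pvs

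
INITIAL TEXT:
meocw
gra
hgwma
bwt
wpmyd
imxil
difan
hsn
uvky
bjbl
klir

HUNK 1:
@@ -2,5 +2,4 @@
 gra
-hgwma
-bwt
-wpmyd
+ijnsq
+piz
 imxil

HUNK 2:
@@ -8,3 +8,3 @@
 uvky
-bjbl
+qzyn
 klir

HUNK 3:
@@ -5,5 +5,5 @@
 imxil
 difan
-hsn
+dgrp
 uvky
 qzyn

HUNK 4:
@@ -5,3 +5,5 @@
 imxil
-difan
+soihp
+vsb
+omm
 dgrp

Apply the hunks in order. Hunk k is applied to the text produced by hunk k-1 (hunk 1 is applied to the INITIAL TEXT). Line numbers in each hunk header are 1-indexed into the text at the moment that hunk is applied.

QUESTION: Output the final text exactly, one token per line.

Hunk 1: at line 2 remove [hgwma,bwt,wpmyd] add [ijnsq,piz] -> 10 lines: meocw gra ijnsq piz imxil difan hsn uvky bjbl klir
Hunk 2: at line 8 remove [bjbl] add [qzyn] -> 10 lines: meocw gra ijnsq piz imxil difan hsn uvky qzyn klir
Hunk 3: at line 5 remove [hsn] add [dgrp] -> 10 lines: meocw gra ijnsq piz imxil difan dgrp uvky qzyn klir
Hunk 4: at line 5 remove [difan] add [soihp,vsb,omm] -> 12 lines: meocw gra ijnsq piz imxil soihp vsb omm dgrp uvky qzyn klir

Answer: meocw
gra
ijnsq
piz
imxil
soihp
vsb
omm
dgrp
uvky
qzyn
klir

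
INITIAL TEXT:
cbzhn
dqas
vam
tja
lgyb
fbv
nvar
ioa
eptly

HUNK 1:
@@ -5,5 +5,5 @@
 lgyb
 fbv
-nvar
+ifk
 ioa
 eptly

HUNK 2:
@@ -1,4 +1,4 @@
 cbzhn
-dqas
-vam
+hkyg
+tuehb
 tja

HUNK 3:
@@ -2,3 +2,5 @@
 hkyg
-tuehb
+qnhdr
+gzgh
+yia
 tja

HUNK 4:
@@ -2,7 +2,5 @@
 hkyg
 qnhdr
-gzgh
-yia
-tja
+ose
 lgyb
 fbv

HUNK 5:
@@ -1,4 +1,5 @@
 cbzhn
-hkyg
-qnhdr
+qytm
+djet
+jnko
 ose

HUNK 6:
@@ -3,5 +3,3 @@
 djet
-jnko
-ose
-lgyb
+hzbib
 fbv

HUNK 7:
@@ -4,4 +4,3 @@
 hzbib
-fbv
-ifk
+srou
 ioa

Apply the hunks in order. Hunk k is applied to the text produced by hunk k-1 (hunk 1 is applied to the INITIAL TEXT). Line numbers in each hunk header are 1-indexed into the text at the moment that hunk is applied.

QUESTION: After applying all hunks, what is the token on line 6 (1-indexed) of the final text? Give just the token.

Hunk 1: at line 5 remove [nvar] add [ifk] -> 9 lines: cbzhn dqas vam tja lgyb fbv ifk ioa eptly
Hunk 2: at line 1 remove [dqas,vam] add [hkyg,tuehb] -> 9 lines: cbzhn hkyg tuehb tja lgyb fbv ifk ioa eptly
Hunk 3: at line 2 remove [tuehb] add [qnhdr,gzgh,yia] -> 11 lines: cbzhn hkyg qnhdr gzgh yia tja lgyb fbv ifk ioa eptly
Hunk 4: at line 2 remove [gzgh,yia,tja] add [ose] -> 9 lines: cbzhn hkyg qnhdr ose lgyb fbv ifk ioa eptly
Hunk 5: at line 1 remove [hkyg,qnhdr] add [qytm,djet,jnko] -> 10 lines: cbzhn qytm djet jnko ose lgyb fbv ifk ioa eptly
Hunk 6: at line 3 remove [jnko,ose,lgyb] add [hzbib] -> 8 lines: cbzhn qytm djet hzbib fbv ifk ioa eptly
Hunk 7: at line 4 remove [fbv,ifk] add [srou] -> 7 lines: cbzhn qytm djet hzbib srou ioa eptly
Final line 6: ioa

Answer: ioa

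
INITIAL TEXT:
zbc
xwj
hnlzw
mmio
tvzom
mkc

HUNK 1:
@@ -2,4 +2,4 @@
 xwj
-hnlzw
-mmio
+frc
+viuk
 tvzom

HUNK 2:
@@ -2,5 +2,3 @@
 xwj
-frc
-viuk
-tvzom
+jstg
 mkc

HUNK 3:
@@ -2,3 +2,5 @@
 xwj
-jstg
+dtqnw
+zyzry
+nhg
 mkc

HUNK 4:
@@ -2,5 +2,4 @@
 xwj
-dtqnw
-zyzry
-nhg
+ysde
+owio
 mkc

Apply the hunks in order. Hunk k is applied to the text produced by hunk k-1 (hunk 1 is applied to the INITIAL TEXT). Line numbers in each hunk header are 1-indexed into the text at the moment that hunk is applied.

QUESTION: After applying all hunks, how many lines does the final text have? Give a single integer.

Hunk 1: at line 2 remove [hnlzw,mmio] add [frc,viuk] -> 6 lines: zbc xwj frc viuk tvzom mkc
Hunk 2: at line 2 remove [frc,viuk,tvzom] add [jstg] -> 4 lines: zbc xwj jstg mkc
Hunk 3: at line 2 remove [jstg] add [dtqnw,zyzry,nhg] -> 6 lines: zbc xwj dtqnw zyzry nhg mkc
Hunk 4: at line 2 remove [dtqnw,zyzry,nhg] add [ysde,owio] -> 5 lines: zbc xwj ysde owio mkc
Final line count: 5

Answer: 5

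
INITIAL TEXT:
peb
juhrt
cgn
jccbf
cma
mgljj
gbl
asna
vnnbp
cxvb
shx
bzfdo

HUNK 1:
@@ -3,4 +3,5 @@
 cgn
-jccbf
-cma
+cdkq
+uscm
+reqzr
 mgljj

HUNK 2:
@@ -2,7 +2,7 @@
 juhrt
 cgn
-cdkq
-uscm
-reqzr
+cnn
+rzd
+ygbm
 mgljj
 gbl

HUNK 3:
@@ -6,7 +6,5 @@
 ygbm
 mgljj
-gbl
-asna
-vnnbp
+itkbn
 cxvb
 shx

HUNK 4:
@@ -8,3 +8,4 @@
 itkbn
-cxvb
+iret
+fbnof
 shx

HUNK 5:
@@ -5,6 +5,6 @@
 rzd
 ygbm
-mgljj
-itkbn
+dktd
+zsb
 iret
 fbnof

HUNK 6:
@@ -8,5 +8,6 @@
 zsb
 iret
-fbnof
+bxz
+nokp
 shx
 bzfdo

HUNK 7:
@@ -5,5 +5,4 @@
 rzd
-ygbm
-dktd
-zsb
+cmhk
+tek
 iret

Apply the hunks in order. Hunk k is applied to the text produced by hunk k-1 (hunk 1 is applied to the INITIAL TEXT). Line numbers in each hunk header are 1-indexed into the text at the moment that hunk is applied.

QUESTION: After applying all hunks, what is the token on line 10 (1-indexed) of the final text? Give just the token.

Hunk 1: at line 3 remove [jccbf,cma] add [cdkq,uscm,reqzr] -> 13 lines: peb juhrt cgn cdkq uscm reqzr mgljj gbl asna vnnbp cxvb shx bzfdo
Hunk 2: at line 2 remove [cdkq,uscm,reqzr] add [cnn,rzd,ygbm] -> 13 lines: peb juhrt cgn cnn rzd ygbm mgljj gbl asna vnnbp cxvb shx bzfdo
Hunk 3: at line 6 remove [gbl,asna,vnnbp] add [itkbn] -> 11 lines: peb juhrt cgn cnn rzd ygbm mgljj itkbn cxvb shx bzfdo
Hunk 4: at line 8 remove [cxvb] add [iret,fbnof] -> 12 lines: peb juhrt cgn cnn rzd ygbm mgljj itkbn iret fbnof shx bzfdo
Hunk 5: at line 5 remove [mgljj,itkbn] add [dktd,zsb] -> 12 lines: peb juhrt cgn cnn rzd ygbm dktd zsb iret fbnof shx bzfdo
Hunk 6: at line 8 remove [fbnof] add [bxz,nokp] -> 13 lines: peb juhrt cgn cnn rzd ygbm dktd zsb iret bxz nokp shx bzfdo
Hunk 7: at line 5 remove [ygbm,dktd,zsb] add [cmhk,tek] -> 12 lines: peb juhrt cgn cnn rzd cmhk tek iret bxz nokp shx bzfdo
Final line 10: nokp

Answer: nokp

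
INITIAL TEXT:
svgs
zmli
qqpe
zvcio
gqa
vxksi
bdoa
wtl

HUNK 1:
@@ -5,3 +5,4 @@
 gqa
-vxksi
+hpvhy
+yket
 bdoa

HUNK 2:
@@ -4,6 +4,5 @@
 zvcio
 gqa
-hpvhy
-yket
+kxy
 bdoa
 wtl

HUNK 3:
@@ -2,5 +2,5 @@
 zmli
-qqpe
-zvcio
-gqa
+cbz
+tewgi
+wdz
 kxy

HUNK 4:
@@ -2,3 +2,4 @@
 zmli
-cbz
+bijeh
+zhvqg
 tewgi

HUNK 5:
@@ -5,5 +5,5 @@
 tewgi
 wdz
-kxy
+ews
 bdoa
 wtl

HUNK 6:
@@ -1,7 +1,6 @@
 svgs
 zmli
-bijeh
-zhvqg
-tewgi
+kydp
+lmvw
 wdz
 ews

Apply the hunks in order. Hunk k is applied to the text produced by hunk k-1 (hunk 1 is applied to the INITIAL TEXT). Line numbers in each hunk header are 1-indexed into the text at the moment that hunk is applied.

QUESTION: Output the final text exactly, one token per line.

Hunk 1: at line 5 remove [vxksi] add [hpvhy,yket] -> 9 lines: svgs zmli qqpe zvcio gqa hpvhy yket bdoa wtl
Hunk 2: at line 4 remove [hpvhy,yket] add [kxy] -> 8 lines: svgs zmli qqpe zvcio gqa kxy bdoa wtl
Hunk 3: at line 2 remove [qqpe,zvcio,gqa] add [cbz,tewgi,wdz] -> 8 lines: svgs zmli cbz tewgi wdz kxy bdoa wtl
Hunk 4: at line 2 remove [cbz] add [bijeh,zhvqg] -> 9 lines: svgs zmli bijeh zhvqg tewgi wdz kxy bdoa wtl
Hunk 5: at line 5 remove [kxy] add [ews] -> 9 lines: svgs zmli bijeh zhvqg tewgi wdz ews bdoa wtl
Hunk 6: at line 1 remove [bijeh,zhvqg,tewgi] add [kydp,lmvw] -> 8 lines: svgs zmli kydp lmvw wdz ews bdoa wtl

Answer: svgs
zmli
kydp
lmvw
wdz
ews
bdoa
wtl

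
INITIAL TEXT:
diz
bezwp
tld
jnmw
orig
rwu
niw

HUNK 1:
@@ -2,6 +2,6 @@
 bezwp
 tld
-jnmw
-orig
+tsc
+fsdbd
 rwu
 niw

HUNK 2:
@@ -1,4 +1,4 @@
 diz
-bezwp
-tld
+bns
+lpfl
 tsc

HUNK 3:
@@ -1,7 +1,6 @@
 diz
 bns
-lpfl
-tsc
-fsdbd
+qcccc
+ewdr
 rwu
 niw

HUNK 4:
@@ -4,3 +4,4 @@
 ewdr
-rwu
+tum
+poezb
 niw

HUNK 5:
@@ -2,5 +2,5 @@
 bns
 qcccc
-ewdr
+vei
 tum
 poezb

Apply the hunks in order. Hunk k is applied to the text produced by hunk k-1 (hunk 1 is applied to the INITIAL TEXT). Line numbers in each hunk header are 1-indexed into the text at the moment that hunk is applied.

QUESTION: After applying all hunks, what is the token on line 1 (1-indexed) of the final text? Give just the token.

Answer: diz

Derivation:
Hunk 1: at line 2 remove [jnmw,orig] add [tsc,fsdbd] -> 7 lines: diz bezwp tld tsc fsdbd rwu niw
Hunk 2: at line 1 remove [bezwp,tld] add [bns,lpfl] -> 7 lines: diz bns lpfl tsc fsdbd rwu niw
Hunk 3: at line 1 remove [lpfl,tsc,fsdbd] add [qcccc,ewdr] -> 6 lines: diz bns qcccc ewdr rwu niw
Hunk 4: at line 4 remove [rwu] add [tum,poezb] -> 7 lines: diz bns qcccc ewdr tum poezb niw
Hunk 5: at line 2 remove [ewdr] add [vei] -> 7 lines: diz bns qcccc vei tum poezb niw
Final line 1: diz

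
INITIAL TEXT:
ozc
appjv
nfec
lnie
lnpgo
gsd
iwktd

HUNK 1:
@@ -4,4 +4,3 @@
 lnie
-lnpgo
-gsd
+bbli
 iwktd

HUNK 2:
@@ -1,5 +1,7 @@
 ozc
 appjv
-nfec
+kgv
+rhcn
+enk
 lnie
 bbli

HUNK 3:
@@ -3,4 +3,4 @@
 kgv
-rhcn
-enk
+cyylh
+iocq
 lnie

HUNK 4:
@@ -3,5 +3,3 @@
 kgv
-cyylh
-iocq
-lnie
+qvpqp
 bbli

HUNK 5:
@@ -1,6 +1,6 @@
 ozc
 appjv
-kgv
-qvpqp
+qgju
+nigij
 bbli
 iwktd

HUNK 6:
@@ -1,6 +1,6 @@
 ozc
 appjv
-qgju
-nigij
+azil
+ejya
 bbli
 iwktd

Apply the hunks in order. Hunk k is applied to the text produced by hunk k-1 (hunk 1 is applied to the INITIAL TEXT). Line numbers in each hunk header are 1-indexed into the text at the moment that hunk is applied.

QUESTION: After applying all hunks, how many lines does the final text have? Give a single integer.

Answer: 6

Derivation:
Hunk 1: at line 4 remove [lnpgo,gsd] add [bbli] -> 6 lines: ozc appjv nfec lnie bbli iwktd
Hunk 2: at line 1 remove [nfec] add [kgv,rhcn,enk] -> 8 lines: ozc appjv kgv rhcn enk lnie bbli iwktd
Hunk 3: at line 3 remove [rhcn,enk] add [cyylh,iocq] -> 8 lines: ozc appjv kgv cyylh iocq lnie bbli iwktd
Hunk 4: at line 3 remove [cyylh,iocq,lnie] add [qvpqp] -> 6 lines: ozc appjv kgv qvpqp bbli iwktd
Hunk 5: at line 1 remove [kgv,qvpqp] add [qgju,nigij] -> 6 lines: ozc appjv qgju nigij bbli iwktd
Hunk 6: at line 1 remove [qgju,nigij] add [azil,ejya] -> 6 lines: ozc appjv azil ejya bbli iwktd
Final line count: 6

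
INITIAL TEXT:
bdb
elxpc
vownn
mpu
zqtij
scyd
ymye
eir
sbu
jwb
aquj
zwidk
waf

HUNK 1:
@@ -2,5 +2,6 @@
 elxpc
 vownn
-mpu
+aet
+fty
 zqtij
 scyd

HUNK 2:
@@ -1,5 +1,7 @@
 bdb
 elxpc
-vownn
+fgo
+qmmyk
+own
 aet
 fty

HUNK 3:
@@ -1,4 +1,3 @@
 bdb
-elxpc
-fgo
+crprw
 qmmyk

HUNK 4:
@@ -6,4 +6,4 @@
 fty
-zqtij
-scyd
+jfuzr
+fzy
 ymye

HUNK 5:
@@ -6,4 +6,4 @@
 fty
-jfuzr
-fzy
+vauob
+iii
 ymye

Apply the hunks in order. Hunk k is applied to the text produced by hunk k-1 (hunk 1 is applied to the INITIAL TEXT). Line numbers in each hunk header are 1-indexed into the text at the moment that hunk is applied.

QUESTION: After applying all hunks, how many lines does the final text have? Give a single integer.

Hunk 1: at line 2 remove [mpu] add [aet,fty] -> 14 lines: bdb elxpc vownn aet fty zqtij scyd ymye eir sbu jwb aquj zwidk waf
Hunk 2: at line 1 remove [vownn] add [fgo,qmmyk,own] -> 16 lines: bdb elxpc fgo qmmyk own aet fty zqtij scyd ymye eir sbu jwb aquj zwidk waf
Hunk 3: at line 1 remove [elxpc,fgo] add [crprw] -> 15 lines: bdb crprw qmmyk own aet fty zqtij scyd ymye eir sbu jwb aquj zwidk waf
Hunk 4: at line 6 remove [zqtij,scyd] add [jfuzr,fzy] -> 15 lines: bdb crprw qmmyk own aet fty jfuzr fzy ymye eir sbu jwb aquj zwidk waf
Hunk 5: at line 6 remove [jfuzr,fzy] add [vauob,iii] -> 15 lines: bdb crprw qmmyk own aet fty vauob iii ymye eir sbu jwb aquj zwidk waf
Final line count: 15

Answer: 15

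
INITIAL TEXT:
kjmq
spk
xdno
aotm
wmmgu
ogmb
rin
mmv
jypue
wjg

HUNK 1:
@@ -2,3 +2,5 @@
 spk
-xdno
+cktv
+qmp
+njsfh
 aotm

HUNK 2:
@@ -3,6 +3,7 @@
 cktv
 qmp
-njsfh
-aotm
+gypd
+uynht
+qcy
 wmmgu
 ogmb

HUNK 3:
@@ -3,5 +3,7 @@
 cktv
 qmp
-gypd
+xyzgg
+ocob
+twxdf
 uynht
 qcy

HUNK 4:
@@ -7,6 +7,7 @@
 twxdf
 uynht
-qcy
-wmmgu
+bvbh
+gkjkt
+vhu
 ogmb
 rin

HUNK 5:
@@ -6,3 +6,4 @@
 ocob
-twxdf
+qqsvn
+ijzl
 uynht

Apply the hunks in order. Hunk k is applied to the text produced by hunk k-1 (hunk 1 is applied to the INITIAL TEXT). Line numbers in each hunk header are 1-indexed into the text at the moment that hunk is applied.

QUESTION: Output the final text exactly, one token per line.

Hunk 1: at line 2 remove [xdno] add [cktv,qmp,njsfh] -> 12 lines: kjmq spk cktv qmp njsfh aotm wmmgu ogmb rin mmv jypue wjg
Hunk 2: at line 3 remove [njsfh,aotm] add [gypd,uynht,qcy] -> 13 lines: kjmq spk cktv qmp gypd uynht qcy wmmgu ogmb rin mmv jypue wjg
Hunk 3: at line 3 remove [gypd] add [xyzgg,ocob,twxdf] -> 15 lines: kjmq spk cktv qmp xyzgg ocob twxdf uynht qcy wmmgu ogmb rin mmv jypue wjg
Hunk 4: at line 7 remove [qcy,wmmgu] add [bvbh,gkjkt,vhu] -> 16 lines: kjmq spk cktv qmp xyzgg ocob twxdf uynht bvbh gkjkt vhu ogmb rin mmv jypue wjg
Hunk 5: at line 6 remove [twxdf] add [qqsvn,ijzl] -> 17 lines: kjmq spk cktv qmp xyzgg ocob qqsvn ijzl uynht bvbh gkjkt vhu ogmb rin mmv jypue wjg

Answer: kjmq
spk
cktv
qmp
xyzgg
ocob
qqsvn
ijzl
uynht
bvbh
gkjkt
vhu
ogmb
rin
mmv
jypue
wjg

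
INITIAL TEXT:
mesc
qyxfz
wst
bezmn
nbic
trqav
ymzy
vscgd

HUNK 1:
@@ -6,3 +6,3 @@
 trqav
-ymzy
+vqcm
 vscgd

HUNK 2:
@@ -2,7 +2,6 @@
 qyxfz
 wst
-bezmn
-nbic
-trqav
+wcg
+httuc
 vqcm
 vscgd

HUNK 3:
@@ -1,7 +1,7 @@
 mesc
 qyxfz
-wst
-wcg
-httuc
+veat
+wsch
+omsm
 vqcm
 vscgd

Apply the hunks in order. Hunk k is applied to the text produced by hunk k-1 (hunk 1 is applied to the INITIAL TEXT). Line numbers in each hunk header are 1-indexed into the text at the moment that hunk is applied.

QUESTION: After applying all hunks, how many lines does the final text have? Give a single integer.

Answer: 7

Derivation:
Hunk 1: at line 6 remove [ymzy] add [vqcm] -> 8 lines: mesc qyxfz wst bezmn nbic trqav vqcm vscgd
Hunk 2: at line 2 remove [bezmn,nbic,trqav] add [wcg,httuc] -> 7 lines: mesc qyxfz wst wcg httuc vqcm vscgd
Hunk 3: at line 1 remove [wst,wcg,httuc] add [veat,wsch,omsm] -> 7 lines: mesc qyxfz veat wsch omsm vqcm vscgd
Final line count: 7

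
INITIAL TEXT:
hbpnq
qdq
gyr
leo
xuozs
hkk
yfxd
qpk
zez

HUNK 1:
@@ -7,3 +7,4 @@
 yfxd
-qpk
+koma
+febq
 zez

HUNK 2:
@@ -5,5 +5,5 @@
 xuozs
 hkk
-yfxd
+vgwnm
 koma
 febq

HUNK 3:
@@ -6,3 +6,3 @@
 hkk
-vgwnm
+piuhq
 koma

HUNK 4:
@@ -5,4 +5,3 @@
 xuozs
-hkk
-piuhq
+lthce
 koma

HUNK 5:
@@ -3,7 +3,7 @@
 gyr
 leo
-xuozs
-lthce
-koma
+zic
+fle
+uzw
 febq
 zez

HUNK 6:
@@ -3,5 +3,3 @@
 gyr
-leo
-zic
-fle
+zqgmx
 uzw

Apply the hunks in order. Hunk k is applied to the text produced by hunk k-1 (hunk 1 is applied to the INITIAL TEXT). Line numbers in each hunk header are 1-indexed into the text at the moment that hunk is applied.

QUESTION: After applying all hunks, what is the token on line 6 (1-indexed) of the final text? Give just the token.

Hunk 1: at line 7 remove [qpk] add [koma,febq] -> 10 lines: hbpnq qdq gyr leo xuozs hkk yfxd koma febq zez
Hunk 2: at line 5 remove [yfxd] add [vgwnm] -> 10 lines: hbpnq qdq gyr leo xuozs hkk vgwnm koma febq zez
Hunk 3: at line 6 remove [vgwnm] add [piuhq] -> 10 lines: hbpnq qdq gyr leo xuozs hkk piuhq koma febq zez
Hunk 4: at line 5 remove [hkk,piuhq] add [lthce] -> 9 lines: hbpnq qdq gyr leo xuozs lthce koma febq zez
Hunk 5: at line 3 remove [xuozs,lthce,koma] add [zic,fle,uzw] -> 9 lines: hbpnq qdq gyr leo zic fle uzw febq zez
Hunk 6: at line 3 remove [leo,zic,fle] add [zqgmx] -> 7 lines: hbpnq qdq gyr zqgmx uzw febq zez
Final line 6: febq

Answer: febq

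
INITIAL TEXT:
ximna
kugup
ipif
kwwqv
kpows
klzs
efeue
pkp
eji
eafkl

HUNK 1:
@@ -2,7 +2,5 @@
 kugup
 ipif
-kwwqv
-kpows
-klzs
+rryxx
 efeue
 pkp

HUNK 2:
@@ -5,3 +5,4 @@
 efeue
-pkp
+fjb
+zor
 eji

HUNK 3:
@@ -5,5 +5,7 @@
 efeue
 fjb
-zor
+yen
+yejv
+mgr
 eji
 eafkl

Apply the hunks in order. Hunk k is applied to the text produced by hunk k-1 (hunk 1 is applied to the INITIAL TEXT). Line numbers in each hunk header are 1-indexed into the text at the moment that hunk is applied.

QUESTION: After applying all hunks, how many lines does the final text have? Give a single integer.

Hunk 1: at line 2 remove [kwwqv,kpows,klzs] add [rryxx] -> 8 lines: ximna kugup ipif rryxx efeue pkp eji eafkl
Hunk 2: at line 5 remove [pkp] add [fjb,zor] -> 9 lines: ximna kugup ipif rryxx efeue fjb zor eji eafkl
Hunk 3: at line 5 remove [zor] add [yen,yejv,mgr] -> 11 lines: ximna kugup ipif rryxx efeue fjb yen yejv mgr eji eafkl
Final line count: 11

Answer: 11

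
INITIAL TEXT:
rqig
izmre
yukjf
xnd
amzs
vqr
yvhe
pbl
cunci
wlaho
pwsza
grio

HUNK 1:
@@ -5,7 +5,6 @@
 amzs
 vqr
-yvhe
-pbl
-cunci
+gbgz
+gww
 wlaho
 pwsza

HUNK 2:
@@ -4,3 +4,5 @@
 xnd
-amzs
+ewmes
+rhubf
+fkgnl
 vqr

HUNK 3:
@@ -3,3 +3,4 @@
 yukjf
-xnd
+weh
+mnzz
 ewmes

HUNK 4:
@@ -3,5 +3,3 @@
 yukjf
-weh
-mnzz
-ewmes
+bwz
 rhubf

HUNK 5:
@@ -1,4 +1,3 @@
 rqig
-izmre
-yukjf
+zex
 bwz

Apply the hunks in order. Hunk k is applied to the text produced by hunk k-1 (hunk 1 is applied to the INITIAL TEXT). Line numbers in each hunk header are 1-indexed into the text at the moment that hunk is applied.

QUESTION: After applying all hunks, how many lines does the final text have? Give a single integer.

Answer: 11

Derivation:
Hunk 1: at line 5 remove [yvhe,pbl,cunci] add [gbgz,gww] -> 11 lines: rqig izmre yukjf xnd amzs vqr gbgz gww wlaho pwsza grio
Hunk 2: at line 4 remove [amzs] add [ewmes,rhubf,fkgnl] -> 13 lines: rqig izmre yukjf xnd ewmes rhubf fkgnl vqr gbgz gww wlaho pwsza grio
Hunk 3: at line 3 remove [xnd] add [weh,mnzz] -> 14 lines: rqig izmre yukjf weh mnzz ewmes rhubf fkgnl vqr gbgz gww wlaho pwsza grio
Hunk 4: at line 3 remove [weh,mnzz,ewmes] add [bwz] -> 12 lines: rqig izmre yukjf bwz rhubf fkgnl vqr gbgz gww wlaho pwsza grio
Hunk 5: at line 1 remove [izmre,yukjf] add [zex] -> 11 lines: rqig zex bwz rhubf fkgnl vqr gbgz gww wlaho pwsza grio
Final line count: 11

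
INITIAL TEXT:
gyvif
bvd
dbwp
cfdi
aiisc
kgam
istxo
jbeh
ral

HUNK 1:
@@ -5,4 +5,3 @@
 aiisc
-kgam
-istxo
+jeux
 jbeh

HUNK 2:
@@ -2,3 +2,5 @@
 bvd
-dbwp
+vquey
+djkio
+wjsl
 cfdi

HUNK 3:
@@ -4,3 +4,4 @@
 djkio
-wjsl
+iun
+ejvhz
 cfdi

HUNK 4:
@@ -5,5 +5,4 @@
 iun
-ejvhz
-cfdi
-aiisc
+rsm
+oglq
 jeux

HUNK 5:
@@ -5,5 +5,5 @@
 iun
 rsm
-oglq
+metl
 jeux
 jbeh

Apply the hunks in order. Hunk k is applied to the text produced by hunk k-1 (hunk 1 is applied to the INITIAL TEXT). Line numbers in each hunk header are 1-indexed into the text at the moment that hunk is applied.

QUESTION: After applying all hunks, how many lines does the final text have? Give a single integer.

Answer: 10

Derivation:
Hunk 1: at line 5 remove [kgam,istxo] add [jeux] -> 8 lines: gyvif bvd dbwp cfdi aiisc jeux jbeh ral
Hunk 2: at line 2 remove [dbwp] add [vquey,djkio,wjsl] -> 10 lines: gyvif bvd vquey djkio wjsl cfdi aiisc jeux jbeh ral
Hunk 3: at line 4 remove [wjsl] add [iun,ejvhz] -> 11 lines: gyvif bvd vquey djkio iun ejvhz cfdi aiisc jeux jbeh ral
Hunk 4: at line 5 remove [ejvhz,cfdi,aiisc] add [rsm,oglq] -> 10 lines: gyvif bvd vquey djkio iun rsm oglq jeux jbeh ral
Hunk 5: at line 5 remove [oglq] add [metl] -> 10 lines: gyvif bvd vquey djkio iun rsm metl jeux jbeh ral
Final line count: 10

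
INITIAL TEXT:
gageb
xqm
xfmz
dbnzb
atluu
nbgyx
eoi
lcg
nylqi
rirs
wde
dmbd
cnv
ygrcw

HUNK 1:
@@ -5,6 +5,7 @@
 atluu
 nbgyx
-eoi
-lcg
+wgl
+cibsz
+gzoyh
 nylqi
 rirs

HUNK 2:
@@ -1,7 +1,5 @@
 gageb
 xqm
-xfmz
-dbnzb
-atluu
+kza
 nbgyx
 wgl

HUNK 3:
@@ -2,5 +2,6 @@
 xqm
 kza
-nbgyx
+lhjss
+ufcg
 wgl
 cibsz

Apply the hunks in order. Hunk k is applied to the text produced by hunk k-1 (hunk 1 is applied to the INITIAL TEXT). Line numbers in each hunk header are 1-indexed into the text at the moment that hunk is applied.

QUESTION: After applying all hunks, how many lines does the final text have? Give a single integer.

Answer: 14

Derivation:
Hunk 1: at line 5 remove [eoi,lcg] add [wgl,cibsz,gzoyh] -> 15 lines: gageb xqm xfmz dbnzb atluu nbgyx wgl cibsz gzoyh nylqi rirs wde dmbd cnv ygrcw
Hunk 2: at line 1 remove [xfmz,dbnzb,atluu] add [kza] -> 13 lines: gageb xqm kza nbgyx wgl cibsz gzoyh nylqi rirs wde dmbd cnv ygrcw
Hunk 3: at line 2 remove [nbgyx] add [lhjss,ufcg] -> 14 lines: gageb xqm kza lhjss ufcg wgl cibsz gzoyh nylqi rirs wde dmbd cnv ygrcw
Final line count: 14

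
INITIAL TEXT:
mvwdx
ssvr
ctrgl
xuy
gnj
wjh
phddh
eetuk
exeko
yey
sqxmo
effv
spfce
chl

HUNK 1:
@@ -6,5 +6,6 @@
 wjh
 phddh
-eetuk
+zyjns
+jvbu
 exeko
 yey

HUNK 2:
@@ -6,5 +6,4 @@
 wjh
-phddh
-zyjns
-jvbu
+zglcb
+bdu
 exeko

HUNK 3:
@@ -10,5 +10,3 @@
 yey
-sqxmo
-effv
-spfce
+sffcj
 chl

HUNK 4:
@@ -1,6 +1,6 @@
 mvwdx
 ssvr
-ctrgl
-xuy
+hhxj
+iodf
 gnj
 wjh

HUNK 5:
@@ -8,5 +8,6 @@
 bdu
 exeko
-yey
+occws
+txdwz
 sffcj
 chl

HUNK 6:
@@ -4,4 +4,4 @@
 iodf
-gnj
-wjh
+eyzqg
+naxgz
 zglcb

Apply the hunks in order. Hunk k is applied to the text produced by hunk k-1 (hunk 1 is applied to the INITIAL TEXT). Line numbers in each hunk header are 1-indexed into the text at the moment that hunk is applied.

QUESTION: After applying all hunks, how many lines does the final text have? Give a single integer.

Answer: 13

Derivation:
Hunk 1: at line 6 remove [eetuk] add [zyjns,jvbu] -> 15 lines: mvwdx ssvr ctrgl xuy gnj wjh phddh zyjns jvbu exeko yey sqxmo effv spfce chl
Hunk 2: at line 6 remove [phddh,zyjns,jvbu] add [zglcb,bdu] -> 14 lines: mvwdx ssvr ctrgl xuy gnj wjh zglcb bdu exeko yey sqxmo effv spfce chl
Hunk 3: at line 10 remove [sqxmo,effv,spfce] add [sffcj] -> 12 lines: mvwdx ssvr ctrgl xuy gnj wjh zglcb bdu exeko yey sffcj chl
Hunk 4: at line 1 remove [ctrgl,xuy] add [hhxj,iodf] -> 12 lines: mvwdx ssvr hhxj iodf gnj wjh zglcb bdu exeko yey sffcj chl
Hunk 5: at line 8 remove [yey] add [occws,txdwz] -> 13 lines: mvwdx ssvr hhxj iodf gnj wjh zglcb bdu exeko occws txdwz sffcj chl
Hunk 6: at line 4 remove [gnj,wjh] add [eyzqg,naxgz] -> 13 lines: mvwdx ssvr hhxj iodf eyzqg naxgz zglcb bdu exeko occws txdwz sffcj chl
Final line count: 13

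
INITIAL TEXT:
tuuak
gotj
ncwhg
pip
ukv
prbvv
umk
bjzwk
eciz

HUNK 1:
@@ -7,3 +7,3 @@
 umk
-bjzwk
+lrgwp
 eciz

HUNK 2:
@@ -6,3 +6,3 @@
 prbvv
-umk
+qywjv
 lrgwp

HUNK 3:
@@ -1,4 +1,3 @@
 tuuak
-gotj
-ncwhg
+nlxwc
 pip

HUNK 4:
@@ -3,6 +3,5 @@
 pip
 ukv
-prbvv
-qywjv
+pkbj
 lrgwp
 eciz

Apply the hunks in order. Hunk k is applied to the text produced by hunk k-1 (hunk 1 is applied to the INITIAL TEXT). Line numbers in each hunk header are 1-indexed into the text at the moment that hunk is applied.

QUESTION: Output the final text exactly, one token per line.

Answer: tuuak
nlxwc
pip
ukv
pkbj
lrgwp
eciz

Derivation:
Hunk 1: at line 7 remove [bjzwk] add [lrgwp] -> 9 lines: tuuak gotj ncwhg pip ukv prbvv umk lrgwp eciz
Hunk 2: at line 6 remove [umk] add [qywjv] -> 9 lines: tuuak gotj ncwhg pip ukv prbvv qywjv lrgwp eciz
Hunk 3: at line 1 remove [gotj,ncwhg] add [nlxwc] -> 8 lines: tuuak nlxwc pip ukv prbvv qywjv lrgwp eciz
Hunk 4: at line 3 remove [prbvv,qywjv] add [pkbj] -> 7 lines: tuuak nlxwc pip ukv pkbj lrgwp eciz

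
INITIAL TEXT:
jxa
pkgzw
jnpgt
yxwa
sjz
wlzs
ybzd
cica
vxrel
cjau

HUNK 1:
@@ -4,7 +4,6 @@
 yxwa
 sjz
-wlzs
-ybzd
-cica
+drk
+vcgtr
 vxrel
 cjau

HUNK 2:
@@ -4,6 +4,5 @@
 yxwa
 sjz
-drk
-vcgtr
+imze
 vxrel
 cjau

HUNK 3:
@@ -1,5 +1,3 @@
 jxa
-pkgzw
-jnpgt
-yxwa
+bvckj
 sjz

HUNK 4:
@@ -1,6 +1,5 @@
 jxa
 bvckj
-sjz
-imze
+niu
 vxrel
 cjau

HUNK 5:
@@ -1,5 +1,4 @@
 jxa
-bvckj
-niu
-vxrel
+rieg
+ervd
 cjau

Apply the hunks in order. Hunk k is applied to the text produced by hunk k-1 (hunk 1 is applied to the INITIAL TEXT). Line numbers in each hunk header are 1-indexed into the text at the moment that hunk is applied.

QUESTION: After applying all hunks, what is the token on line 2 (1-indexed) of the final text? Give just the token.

Answer: rieg

Derivation:
Hunk 1: at line 4 remove [wlzs,ybzd,cica] add [drk,vcgtr] -> 9 lines: jxa pkgzw jnpgt yxwa sjz drk vcgtr vxrel cjau
Hunk 2: at line 4 remove [drk,vcgtr] add [imze] -> 8 lines: jxa pkgzw jnpgt yxwa sjz imze vxrel cjau
Hunk 3: at line 1 remove [pkgzw,jnpgt,yxwa] add [bvckj] -> 6 lines: jxa bvckj sjz imze vxrel cjau
Hunk 4: at line 1 remove [sjz,imze] add [niu] -> 5 lines: jxa bvckj niu vxrel cjau
Hunk 5: at line 1 remove [bvckj,niu,vxrel] add [rieg,ervd] -> 4 lines: jxa rieg ervd cjau
Final line 2: rieg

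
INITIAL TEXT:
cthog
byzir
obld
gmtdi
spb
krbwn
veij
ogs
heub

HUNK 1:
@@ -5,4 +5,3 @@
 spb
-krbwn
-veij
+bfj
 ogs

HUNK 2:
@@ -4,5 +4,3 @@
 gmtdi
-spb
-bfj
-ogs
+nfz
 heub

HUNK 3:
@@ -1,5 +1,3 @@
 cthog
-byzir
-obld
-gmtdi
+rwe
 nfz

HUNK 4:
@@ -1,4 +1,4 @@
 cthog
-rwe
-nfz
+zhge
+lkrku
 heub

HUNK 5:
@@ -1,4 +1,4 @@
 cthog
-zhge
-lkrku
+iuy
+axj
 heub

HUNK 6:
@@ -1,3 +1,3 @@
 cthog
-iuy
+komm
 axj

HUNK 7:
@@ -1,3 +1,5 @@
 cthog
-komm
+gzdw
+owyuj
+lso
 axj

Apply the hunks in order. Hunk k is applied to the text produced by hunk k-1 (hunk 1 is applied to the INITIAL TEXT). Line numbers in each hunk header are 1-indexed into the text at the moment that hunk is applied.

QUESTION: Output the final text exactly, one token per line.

Answer: cthog
gzdw
owyuj
lso
axj
heub

Derivation:
Hunk 1: at line 5 remove [krbwn,veij] add [bfj] -> 8 lines: cthog byzir obld gmtdi spb bfj ogs heub
Hunk 2: at line 4 remove [spb,bfj,ogs] add [nfz] -> 6 lines: cthog byzir obld gmtdi nfz heub
Hunk 3: at line 1 remove [byzir,obld,gmtdi] add [rwe] -> 4 lines: cthog rwe nfz heub
Hunk 4: at line 1 remove [rwe,nfz] add [zhge,lkrku] -> 4 lines: cthog zhge lkrku heub
Hunk 5: at line 1 remove [zhge,lkrku] add [iuy,axj] -> 4 lines: cthog iuy axj heub
Hunk 6: at line 1 remove [iuy] add [komm] -> 4 lines: cthog komm axj heub
Hunk 7: at line 1 remove [komm] add [gzdw,owyuj,lso] -> 6 lines: cthog gzdw owyuj lso axj heub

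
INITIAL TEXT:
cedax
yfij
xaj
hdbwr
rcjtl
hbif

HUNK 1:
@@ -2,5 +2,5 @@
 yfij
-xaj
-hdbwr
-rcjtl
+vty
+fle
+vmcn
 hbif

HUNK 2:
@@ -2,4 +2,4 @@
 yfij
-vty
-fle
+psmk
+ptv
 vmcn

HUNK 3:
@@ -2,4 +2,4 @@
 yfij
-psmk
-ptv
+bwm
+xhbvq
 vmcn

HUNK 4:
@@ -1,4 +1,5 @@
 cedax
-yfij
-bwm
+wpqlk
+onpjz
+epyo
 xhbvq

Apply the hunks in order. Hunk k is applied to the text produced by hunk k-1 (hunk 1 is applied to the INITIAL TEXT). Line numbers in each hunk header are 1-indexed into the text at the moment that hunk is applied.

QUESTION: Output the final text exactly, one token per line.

Hunk 1: at line 2 remove [xaj,hdbwr,rcjtl] add [vty,fle,vmcn] -> 6 lines: cedax yfij vty fle vmcn hbif
Hunk 2: at line 2 remove [vty,fle] add [psmk,ptv] -> 6 lines: cedax yfij psmk ptv vmcn hbif
Hunk 3: at line 2 remove [psmk,ptv] add [bwm,xhbvq] -> 6 lines: cedax yfij bwm xhbvq vmcn hbif
Hunk 4: at line 1 remove [yfij,bwm] add [wpqlk,onpjz,epyo] -> 7 lines: cedax wpqlk onpjz epyo xhbvq vmcn hbif

Answer: cedax
wpqlk
onpjz
epyo
xhbvq
vmcn
hbif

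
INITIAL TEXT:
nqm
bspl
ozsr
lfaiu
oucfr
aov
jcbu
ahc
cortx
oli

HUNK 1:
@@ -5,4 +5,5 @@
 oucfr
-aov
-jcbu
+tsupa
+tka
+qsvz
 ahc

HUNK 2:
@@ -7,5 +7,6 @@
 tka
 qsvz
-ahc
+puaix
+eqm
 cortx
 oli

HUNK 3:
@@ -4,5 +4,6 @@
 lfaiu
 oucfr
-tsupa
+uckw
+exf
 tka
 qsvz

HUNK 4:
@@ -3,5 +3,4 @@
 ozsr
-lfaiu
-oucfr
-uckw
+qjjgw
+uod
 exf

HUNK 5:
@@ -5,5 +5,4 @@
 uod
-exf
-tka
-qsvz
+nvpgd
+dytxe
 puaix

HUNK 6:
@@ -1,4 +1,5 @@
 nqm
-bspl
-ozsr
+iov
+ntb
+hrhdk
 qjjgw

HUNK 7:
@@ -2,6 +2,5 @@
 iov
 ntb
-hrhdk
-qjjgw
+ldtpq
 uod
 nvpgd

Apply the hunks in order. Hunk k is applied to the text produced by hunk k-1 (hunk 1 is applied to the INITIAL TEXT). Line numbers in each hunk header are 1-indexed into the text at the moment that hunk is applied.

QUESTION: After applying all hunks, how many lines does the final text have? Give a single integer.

Hunk 1: at line 5 remove [aov,jcbu] add [tsupa,tka,qsvz] -> 11 lines: nqm bspl ozsr lfaiu oucfr tsupa tka qsvz ahc cortx oli
Hunk 2: at line 7 remove [ahc] add [puaix,eqm] -> 12 lines: nqm bspl ozsr lfaiu oucfr tsupa tka qsvz puaix eqm cortx oli
Hunk 3: at line 4 remove [tsupa] add [uckw,exf] -> 13 lines: nqm bspl ozsr lfaiu oucfr uckw exf tka qsvz puaix eqm cortx oli
Hunk 4: at line 3 remove [lfaiu,oucfr,uckw] add [qjjgw,uod] -> 12 lines: nqm bspl ozsr qjjgw uod exf tka qsvz puaix eqm cortx oli
Hunk 5: at line 5 remove [exf,tka,qsvz] add [nvpgd,dytxe] -> 11 lines: nqm bspl ozsr qjjgw uod nvpgd dytxe puaix eqm cortx oli
Hunk 6: at line 1 remove [bspl,ozsr] add [iov,ntb,hrhdk] -> 12 lines: nqm iov ntb hrhdk qjjgw uod nvpgd dytxe puaix eqm cortx oli
Hunk 7: at line 2 remove [hrhdk,qjjgw] add [ldtpq] -> 11 lines: nqm iov ntb ldtpq uod nvpgd dytxe puaix eqm cortx oli
Final line count: 11

Answer: 11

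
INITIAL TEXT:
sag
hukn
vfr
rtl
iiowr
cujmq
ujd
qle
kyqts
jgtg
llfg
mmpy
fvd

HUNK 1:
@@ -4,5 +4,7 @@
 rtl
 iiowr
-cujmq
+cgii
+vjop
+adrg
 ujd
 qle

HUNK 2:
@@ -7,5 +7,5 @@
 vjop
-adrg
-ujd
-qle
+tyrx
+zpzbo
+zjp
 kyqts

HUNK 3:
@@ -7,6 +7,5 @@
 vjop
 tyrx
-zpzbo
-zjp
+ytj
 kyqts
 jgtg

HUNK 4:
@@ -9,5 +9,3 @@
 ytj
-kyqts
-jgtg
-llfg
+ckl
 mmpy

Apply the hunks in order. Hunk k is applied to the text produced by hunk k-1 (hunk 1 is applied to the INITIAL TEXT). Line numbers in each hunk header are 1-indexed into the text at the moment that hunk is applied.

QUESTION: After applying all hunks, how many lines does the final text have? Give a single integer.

Hunk 1: at line 4 remove [cujmq] add [cgii,vjop,adrg] -> 15 lines: sag hukn vfr rtl iiowr cgii vjop adrg ujd qle kyqts jgtg llfg mmpy fvd
Hunk 2: at line 7 remove [adrg,ujd,qle] add [tyrx,zpzbo,zjp] -> 15 lines: sag hukn vfr rtl iiowr cgii vjop tyrx zpzbo zjp kyqts jgtg llfg mmpy fvd
Hunk 3: at line 7 remove [zpzbo,zjp] add [ytj] -> 14 lines: sag hukn vfr rtl iiowr cgii vjop tyrx ytj kyqts jgtg llfg mmpy fvd
Hunk 4: at line 9 remove [kyqts,jgtg,llfg] add [ckl] -> 12 lines: sag hukn vfr rtl iiowr cgii vjop tyrx ytj ckl mmpy fvd
Final line count: 12

Answer: 12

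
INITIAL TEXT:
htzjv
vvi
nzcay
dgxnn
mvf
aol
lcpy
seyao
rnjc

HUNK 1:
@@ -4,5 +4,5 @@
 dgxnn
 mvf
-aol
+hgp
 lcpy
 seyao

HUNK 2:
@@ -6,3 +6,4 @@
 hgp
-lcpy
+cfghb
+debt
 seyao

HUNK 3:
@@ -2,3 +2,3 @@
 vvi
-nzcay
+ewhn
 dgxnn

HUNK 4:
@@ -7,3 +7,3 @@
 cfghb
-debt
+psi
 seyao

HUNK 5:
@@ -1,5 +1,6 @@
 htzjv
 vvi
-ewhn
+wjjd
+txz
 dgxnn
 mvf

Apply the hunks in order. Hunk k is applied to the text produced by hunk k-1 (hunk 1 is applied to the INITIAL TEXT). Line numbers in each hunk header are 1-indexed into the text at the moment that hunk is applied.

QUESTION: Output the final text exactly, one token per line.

Hunk 1: at line 4 remove [aol] add [hgp] -> 9 lines: htzjv vvi nzcay dgxnn mvf hgp lcpy seyao rnjc
Hunk 2: at line 6 remove [lcpy] add [cfghb,debt] -> 10 lines: htzjv vvi nzcay dgxnn mvf hgp cfghb debt seyao rnjc
Hunk 3: at line 2 remove [nzcay] add [ewhn] -> 10 lines: htzjv vvi ewhn dgxnn mvf hgp cfghb debt seyao rnjc
Hunk 4: at line 7 remove [debt] add [psi] -> 10 lines: htzjv vvi ewhn dgxnn mvf hgp cfghb psi seyao rnjc
Hunk 5: at line 1 remove [ewhn] add [wjjd,txz] -> 11 lines: htzjv vvi wjjd txz dgxnn mvf hgp cfghb psi seyao rnjc

Answer: htzjv
vvi
wjjd
txz
dgxnn
mvf
hgp
cfghb
psi
seyao
rnjc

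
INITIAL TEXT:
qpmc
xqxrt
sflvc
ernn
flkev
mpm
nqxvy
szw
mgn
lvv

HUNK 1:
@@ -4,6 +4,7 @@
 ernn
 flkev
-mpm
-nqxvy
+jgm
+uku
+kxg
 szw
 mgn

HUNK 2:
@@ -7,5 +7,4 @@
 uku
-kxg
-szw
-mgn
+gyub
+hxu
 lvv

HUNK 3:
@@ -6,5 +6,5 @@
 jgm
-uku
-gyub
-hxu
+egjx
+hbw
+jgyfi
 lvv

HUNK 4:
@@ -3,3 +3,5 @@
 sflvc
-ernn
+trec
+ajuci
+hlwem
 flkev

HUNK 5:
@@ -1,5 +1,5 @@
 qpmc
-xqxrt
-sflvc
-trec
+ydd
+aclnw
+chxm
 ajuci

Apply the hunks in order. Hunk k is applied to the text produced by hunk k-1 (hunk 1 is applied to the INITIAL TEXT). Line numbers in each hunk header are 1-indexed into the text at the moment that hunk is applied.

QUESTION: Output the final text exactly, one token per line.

Hunk 1: at line 4 remove [mpm,nqxvy] add [jgm,uku,kxg] -> 11 lines: qpmc xqxrt sflvc ernn flkev jgm uku kxg szw mgn lvv
Hunk 2: at line 7 remove [kxg,szw,mgn] add [gyub,hxu] -> 10 lines: qpmc xqxrt sflvc ernn flkev jgm uku gyub hxu lvv
Hunk 3: at line 6 remove [uku,gyub,hxu] add [egjx,hbw,jgyfi] -> 10 lines: qpmc xqxrt sflvc ernn flkev jgm egjx hbw jgyfi lvv
Hunk 4: at line 3 remove [ernn] add [trec,ajuci,hlwem] -> 12 lines: qpmc xqxrt sflvc trec ajuci hlwem flkev jgm egjx hbw jgyfi lvv
Hunk 5: at line 1 remove [xqxrt,sflvc,trec] add [ydd,aclnw,chxm] -> 12 lines: qpmc ydd aclnw chxm ajuci hlwem flkev jgm egjx hbw jgyfi lvv

Answer: qpmc
ydd
aclnw
chxm
ajuci
hlwem
flkev
jgm
egjx
hbw
jgyfi
lvv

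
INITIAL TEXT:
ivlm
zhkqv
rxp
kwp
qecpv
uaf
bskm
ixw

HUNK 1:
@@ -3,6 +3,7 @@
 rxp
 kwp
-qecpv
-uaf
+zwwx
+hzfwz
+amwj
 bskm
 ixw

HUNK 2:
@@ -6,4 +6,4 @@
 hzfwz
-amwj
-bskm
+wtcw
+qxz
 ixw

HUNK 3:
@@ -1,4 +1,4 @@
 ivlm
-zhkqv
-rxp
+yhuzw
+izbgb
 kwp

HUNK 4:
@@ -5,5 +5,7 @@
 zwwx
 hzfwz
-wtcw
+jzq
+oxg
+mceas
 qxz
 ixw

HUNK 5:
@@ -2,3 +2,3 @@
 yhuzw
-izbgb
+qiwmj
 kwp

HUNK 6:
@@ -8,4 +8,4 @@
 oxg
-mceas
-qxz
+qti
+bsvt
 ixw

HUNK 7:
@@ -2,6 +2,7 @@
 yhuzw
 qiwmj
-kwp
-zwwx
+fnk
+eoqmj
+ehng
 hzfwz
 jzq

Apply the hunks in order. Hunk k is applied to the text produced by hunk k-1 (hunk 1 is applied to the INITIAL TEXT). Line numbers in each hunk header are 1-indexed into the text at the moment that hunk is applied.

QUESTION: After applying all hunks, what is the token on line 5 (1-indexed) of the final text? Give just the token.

Hunk 1: at line 3 remove [qecpv,uaf] add [zwwx,hzfwz,amwj] -> 9 lines: ivlm zhkqv rxp kwp zwwx hzfwz amwj bskm ixw
Hunk 2: at line 6 remove [amwj,bskm] add [wtcw,qxz] -> 9 lines: ivlm zhkqv rxp kwp zwwx hzfwz wtcw qxz ixw
Hunk 3: at line 1 remove [zhkqv,rxp] add [yhuzw,izbgb] -> 9 lines: ivlm yhuzw izbgb kwp zwwx hzfwz wtcw qxz ixw
Hunk 4: at line 5 remove [wtcw] add [jzq,oxg,mceas] -> 11 lines: ivlm yhuzw izbgb kwp zwwx hzfwz jzq oxg mceas qxz ixw
Hunk 5: at line 2 remove [izbgb] add [qiwmj] -> 11 lines: ivlm yhuzw qiwmj kwp zwwx hzfwz jzq oxg mceas qxz ixw
Hunk 6: at line 8 remove [mceas,qxz] add [qti,bsvt] -> 11 lines: ivlm yhuzw qiwmj kwp zwwx hzfwz jzq oxg qti bsvt ixw
Hunk 7: at line 2 remove [kwp,zwwx] add [fnk,eoqmj,ehng] -> 12 lines: ivlm yhuzw qiwmj fnk eoqmj ehng hzfwz jzq oxg qti bsvt ixw
Final line 5: eoqmj

Answer: eoqmj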